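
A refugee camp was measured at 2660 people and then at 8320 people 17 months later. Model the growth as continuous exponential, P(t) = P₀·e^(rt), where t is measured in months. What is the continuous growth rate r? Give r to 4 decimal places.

r ≈ 0.0671 per month

8320 = 2660 · e^(r·17)
e^(17r) = 8320/2660 = 3.12782
r = ln(3.12782) / 17 = 1.14034 / 17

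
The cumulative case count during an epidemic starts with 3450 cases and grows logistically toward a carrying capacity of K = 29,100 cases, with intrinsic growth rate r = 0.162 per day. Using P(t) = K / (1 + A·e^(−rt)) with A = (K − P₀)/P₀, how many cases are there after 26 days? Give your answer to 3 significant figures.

A = (29100 − 3450)/3450 = 7.43478
P(26) = 29100 / (1 + 7.43478·e^(−0.162·26)) = 29100 / (1 + 7.43478·0.014817)
= 29100 / 1.11016 ≈ 26212.46

≈ 26,200 cases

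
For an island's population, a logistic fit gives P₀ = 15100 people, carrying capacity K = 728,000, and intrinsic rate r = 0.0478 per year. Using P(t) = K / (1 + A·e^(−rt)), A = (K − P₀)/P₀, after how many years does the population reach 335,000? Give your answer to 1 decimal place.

t ≈ 77.3 years

A = (728000 − 15100)/15100 = 47.21192
335000 = 728000/(1 + 47.21192·e^(−0.0478t)) → 1 + 47.21192·e^(−0.0478t) = 2.17313
e^(−0.0478t) = 0.024848 → t = ln(40.24426)/0.0478 = 3.69497/0.0478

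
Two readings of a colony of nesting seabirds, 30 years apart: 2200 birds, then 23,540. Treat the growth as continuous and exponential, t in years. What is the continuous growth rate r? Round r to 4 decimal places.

23540 = 2200 · e^(r·30)
e^(30r) = 23540/2200 = 10.7
r = ln(10.7) / 30 = 2.37024 / 30

r ≈ 0.0790 per year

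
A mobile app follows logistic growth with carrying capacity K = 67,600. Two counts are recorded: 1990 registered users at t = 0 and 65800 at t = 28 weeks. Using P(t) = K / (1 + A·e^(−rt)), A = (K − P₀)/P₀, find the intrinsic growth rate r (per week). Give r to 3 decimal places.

r ≈ 0.253 per week

A = (67600 − 1990)/1990 = 32.96985
65800 = 67600/(1 + 32.96985·e^(−r·28)) → e^(−28r) = (1.02736 − 1)/32.96985 = 0.00083
r = −ln(0.00083)/28 = 7.09443/28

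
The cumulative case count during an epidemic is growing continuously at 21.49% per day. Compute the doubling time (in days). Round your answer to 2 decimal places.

doubling time ≈ 3.23 days

doubling time = ln(2) / |r| = 0.69315 / 0.2149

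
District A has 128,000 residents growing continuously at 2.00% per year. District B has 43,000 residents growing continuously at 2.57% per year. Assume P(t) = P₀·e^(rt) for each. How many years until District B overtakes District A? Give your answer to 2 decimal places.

t ≈ 191.37 years

128000·e^(0.02t) = 43000·e^(0.0257t)
128000/43000 = e^((0.0257 − 0.02)t) → ln(2.97674) = 0.0057·t
t = 1.09083 / 0.0057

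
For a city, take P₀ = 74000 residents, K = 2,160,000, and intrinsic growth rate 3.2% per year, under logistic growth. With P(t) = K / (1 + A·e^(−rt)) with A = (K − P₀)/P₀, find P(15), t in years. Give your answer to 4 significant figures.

≈ 117,100 residents

A = (2160000 − 74000)/74000 = 28.18919
P(15) = 2160000 / (1 + 28.18919·e^(−0.032·15)) = 2160000 / (1 + 28.18919·0.618783)
= 2160000 / 18.443 ≈ 117117.59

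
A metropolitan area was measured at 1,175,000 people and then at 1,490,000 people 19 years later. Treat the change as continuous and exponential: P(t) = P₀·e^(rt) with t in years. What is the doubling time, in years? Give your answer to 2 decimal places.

doubling time ≈ 55.45 years

r = ln(1490000/1175000) / 19 = ln(1.26809) / 19 ≈ 0.0125 per year
doubling time = ln 2 / |r| = 0.69315 / 0.0125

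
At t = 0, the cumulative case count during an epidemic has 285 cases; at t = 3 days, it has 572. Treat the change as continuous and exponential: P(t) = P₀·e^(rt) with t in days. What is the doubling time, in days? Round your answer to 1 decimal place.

doubling time ≈ 3.0 days

r = ln(572/285) / 3 = ln(2.00702) / 3 ≈ 0.232217 per day
doubling time = ln 2 / |r| = 0.69315 / 0.232217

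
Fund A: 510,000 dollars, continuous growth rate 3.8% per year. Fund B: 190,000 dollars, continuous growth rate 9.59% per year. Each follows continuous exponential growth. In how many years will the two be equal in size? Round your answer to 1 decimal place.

t ≈ 17.1 years

510000·e^(0.038t) = 190000·e^(0.0959t)
510000/190000 = e^((0.0959 − 0.038)t) → ln(2.68421) = 0.0579·t
t = 0.98739 / 0.0579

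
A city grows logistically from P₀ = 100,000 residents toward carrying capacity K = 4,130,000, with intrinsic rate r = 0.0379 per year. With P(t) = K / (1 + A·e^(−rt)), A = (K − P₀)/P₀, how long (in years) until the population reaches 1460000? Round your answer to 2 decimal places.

A = (4130000 − 100000)/100000 = 40.3
1460000 = 4130000/(1 + 40.3·e^(−0.0379t)) → 1 + 40.3·e^(−0.0379t) = 2.82877
e^(−0.0379t) = 0.045379 → t = ln(22.0367)/0.0379 = 3.09271/0.0379

t ≈ 81.60 years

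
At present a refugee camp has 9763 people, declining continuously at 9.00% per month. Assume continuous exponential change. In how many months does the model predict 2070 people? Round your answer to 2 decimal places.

2070 = 9763 · e^(-0.09·t)
t = ln(2070/9763) / -0.09 = ln(0.21202) / -0.09 = -1.55105 / -0.09

t ≈ 17.23 months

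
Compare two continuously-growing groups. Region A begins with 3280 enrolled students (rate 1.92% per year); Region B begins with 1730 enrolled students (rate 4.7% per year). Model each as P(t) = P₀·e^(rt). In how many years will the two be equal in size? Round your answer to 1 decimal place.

3280·e^(0.0192t) = 1730·e^(0.047t)
3280/1730 = e^((0.047 − 0.0192)t) → ln(1.89595) = 0.0278·t
t = 0.63972 / 0.0278

t ≈ 23.0 years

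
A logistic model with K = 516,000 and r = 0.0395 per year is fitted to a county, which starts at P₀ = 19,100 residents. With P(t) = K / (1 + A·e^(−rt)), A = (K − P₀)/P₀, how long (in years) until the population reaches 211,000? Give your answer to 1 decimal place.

t ≈ 73.2 years

A = (516000 − 19100)/19100 = 26.01571
211000 = 516000/(1 + 26.01571·e^(−0.0395t)) → 1 + 26.01571·e^(−0.0395t) = 2.4455
e^(−0.0395t) = 0.055562 → t = ln(17.99775)/0.0395 = 2.89025/0.0395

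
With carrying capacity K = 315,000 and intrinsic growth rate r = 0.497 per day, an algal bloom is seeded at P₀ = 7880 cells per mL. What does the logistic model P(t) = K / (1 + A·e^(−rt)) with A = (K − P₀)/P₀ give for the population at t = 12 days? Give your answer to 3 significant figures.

A = (315000 − 7880)/7880 = 38.97462
P(12) = 315000 / (1 + 38.97462·e^(−0.497·12)) = 315000 / (1 + 38.97462·0.00257)
= 315000 / 1.10015 ≈ 286324.67

≈ 286,000 cells per mL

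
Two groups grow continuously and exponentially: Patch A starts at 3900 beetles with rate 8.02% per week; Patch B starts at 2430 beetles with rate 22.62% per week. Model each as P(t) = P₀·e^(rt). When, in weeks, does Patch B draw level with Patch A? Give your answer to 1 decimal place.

3900·e^(0.0802t) = 2430·e^(0.2262t)
3900/2430 = e^((0.2262 − 0.0802)t) → ln(1.60494) = 0.146·t
t = 0.47309 / 0.146

t ≈ 3.2 weeks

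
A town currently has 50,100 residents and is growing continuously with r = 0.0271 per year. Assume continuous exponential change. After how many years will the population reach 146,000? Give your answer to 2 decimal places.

146000 = 50100 · e^(0.0271·t)
t = ln(146000/50100) / 0.0271 = ln(2.91417) / 0.0271 = 1.06959 / 0.0271

t ≈ 39.47 years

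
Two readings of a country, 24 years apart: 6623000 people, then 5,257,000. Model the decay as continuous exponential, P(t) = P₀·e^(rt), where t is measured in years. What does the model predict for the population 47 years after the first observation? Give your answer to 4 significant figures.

r = ln(5257000/6623000) / 24 ≈ -0.009624 per year
P(47) = 6623000 · e^(-0.009624·47) = 6623000 · 0.63613 ≈ 4213093.18

≈ 4,213,000 people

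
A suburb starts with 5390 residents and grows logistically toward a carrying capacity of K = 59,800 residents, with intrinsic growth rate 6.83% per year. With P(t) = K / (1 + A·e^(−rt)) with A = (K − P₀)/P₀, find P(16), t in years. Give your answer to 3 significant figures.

≈ 13,600 residents

A = (59800 − 5390)/5390 = 10.09462
P(16) = 59800 / (1 + 10.09462·e^(−0.0683·16)) = 59800 / (1 + 10.09462·0.335276)
= 59800 / 4.38449 ≈ 13638.99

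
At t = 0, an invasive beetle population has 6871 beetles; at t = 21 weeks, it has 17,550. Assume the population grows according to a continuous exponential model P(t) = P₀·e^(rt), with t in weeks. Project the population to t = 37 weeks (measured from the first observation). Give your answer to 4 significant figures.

r = ln(17550/6871) / 21 ≈ 0.044654 per week
P(37) = 6871 · e^(0.044654·37) = 6871 · 5.21853 ≈ 35856.53

≈ 35,860 beetles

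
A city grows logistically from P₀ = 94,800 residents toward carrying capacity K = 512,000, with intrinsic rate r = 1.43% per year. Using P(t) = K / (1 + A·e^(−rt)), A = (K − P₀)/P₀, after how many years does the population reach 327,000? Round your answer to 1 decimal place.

A = (512000 − 94800)/94800 = 4.40084
327000 = 512000/(1 + 4.40084·e^(−0.0143t)) → 1 + 4.40084·e^(−0.0143t) = 1.56575
e^(−0.0143t) = 0.128555 → t = ln(7.77879)/0.0143 = 2.0514/0.0143

t ≈ 143.5 years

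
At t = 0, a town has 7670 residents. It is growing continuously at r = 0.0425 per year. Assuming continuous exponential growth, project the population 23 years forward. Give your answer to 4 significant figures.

≈ 20,390 residents

P(23) = 7670 · e^(0.0425·23) = 7670 · e^(0.9775)
= 7670 · 2.6578 ≈ 20385.35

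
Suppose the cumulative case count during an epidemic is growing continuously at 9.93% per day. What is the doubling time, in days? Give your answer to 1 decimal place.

doubling time = ln(2) / |r| = 0.69315 / 0.0993

doubling time ≈ 7.0 days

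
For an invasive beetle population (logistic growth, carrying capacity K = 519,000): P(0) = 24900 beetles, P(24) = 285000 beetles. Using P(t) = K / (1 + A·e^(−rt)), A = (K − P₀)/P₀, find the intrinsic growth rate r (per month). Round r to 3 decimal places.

A = (519000 − 24900)/24900 = 19.84337
285000 = 519000/(1 + 19.84337·e^(−r·24)) → e^(−24r) = (1.82105 − 1)/19.84337 = 0.041377
r = −ln(0.041377)/24 = 3.18504/24

r ≈ 0.133 per month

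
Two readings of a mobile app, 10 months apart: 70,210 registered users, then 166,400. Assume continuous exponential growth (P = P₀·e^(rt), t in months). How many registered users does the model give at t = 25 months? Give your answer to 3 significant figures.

≈ 607,000 registered users

r = ln(166400/70210) / 10 ≈ 0.08629 per month
P(25) = 70210 · e^(0.08629·25) = 70210 · 8.64741 ≈ 607134.41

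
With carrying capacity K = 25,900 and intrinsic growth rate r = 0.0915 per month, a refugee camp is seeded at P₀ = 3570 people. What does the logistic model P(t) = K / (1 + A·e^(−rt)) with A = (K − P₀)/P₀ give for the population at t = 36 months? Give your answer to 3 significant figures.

A = (25900 − 3570)/3570 = 6.2549
P(36) = 25900 / (1 + 6.2549·e^(−0.0915·36)) = 25900 / (1 + 6.2549·0.037105)
= 25900 / 1.23209 ≈ 21021.21

≈ 21,000 people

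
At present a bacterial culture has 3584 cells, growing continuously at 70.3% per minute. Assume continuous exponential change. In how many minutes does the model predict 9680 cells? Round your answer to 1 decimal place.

9680 = 3584 · e^(0.703·t)
t = ln(9680/3584) / 0.703 = ln(2.70089) / 0.703 = 0.99358 / 0.703

t ≈ 1.4 minutes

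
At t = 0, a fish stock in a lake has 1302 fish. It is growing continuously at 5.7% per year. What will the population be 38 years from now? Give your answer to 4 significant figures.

P(38) = 1302 · e^(0.057·38) = 1302 · e^(2.166)
= 1302 · 8.72332 ≈ 11357.76

≈ 11,360 fish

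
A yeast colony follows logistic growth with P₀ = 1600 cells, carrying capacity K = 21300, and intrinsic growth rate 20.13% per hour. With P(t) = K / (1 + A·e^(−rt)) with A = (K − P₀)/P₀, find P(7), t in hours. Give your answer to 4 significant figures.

A = (21300 − 1600)/1600 = 12.3125
P(7) = 21300 / (1 + 12.3125·e^(−0.2013·7)) = 21300 / (1 + 12.3125·0.244363)
= 21300 / 4.00872 ≈ 5313.42

≈ 5,313 cells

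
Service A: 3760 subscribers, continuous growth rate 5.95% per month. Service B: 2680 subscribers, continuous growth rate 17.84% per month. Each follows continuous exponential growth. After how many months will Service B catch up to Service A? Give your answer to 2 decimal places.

3760·e^(0.0595t) = 2680·e^(0.1784t)
3760/2680 = e^((0.1784 − 0.0595)t) → ln(1.40299) = 0.1189·t
t = 0.3386 / 0.1189

t ≈ 2.85 months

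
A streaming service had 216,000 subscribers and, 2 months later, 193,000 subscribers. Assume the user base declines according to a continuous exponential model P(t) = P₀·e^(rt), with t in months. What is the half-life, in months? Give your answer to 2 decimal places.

half-life ≈ 12.31 months

r = ln(193000/216000) / 2 = ln(0.89352) / 2 ≈ -0.056294 per month
half-life = ln 2 / |r| = 0.69315 / 0.056294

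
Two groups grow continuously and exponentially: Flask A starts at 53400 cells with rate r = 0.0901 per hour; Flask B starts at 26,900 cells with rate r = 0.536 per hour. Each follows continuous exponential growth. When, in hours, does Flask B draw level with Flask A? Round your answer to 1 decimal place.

53400·e^(0.0901t) = 26900·e^(0.536t)
53400/26900 = e^((0.536 − 0.0901)t) → ln(1.98513) = 0.4459·t
t = 0.68568 / 0.4459

t ≈ 1.5 hours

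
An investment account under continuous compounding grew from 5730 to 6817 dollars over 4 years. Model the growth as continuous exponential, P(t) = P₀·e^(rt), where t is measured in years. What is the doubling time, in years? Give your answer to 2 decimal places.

doubling time ≈ 15.96 years

r = ln(6817/5730) / 4 = ln(1.1897) / 4 ≈ 0.043426 per year
doubling time = ln 2 / |r| = 0.69315 / 0.043426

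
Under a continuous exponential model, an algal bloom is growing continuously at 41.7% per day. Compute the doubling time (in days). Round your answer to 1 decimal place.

doubling time ≈ 1.7 days

doubling time = ln(2) / |r| = 0.69315 / 0.417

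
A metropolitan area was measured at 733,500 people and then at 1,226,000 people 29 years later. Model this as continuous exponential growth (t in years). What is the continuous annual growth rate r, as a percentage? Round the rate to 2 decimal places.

r ≈ 1.77% per year

1226000 = 733500 · e^(r·29)
e^(29r) = 1226000/733500 = 1.67144
r = ln(1.67144) / 29 = 0.51368 / 29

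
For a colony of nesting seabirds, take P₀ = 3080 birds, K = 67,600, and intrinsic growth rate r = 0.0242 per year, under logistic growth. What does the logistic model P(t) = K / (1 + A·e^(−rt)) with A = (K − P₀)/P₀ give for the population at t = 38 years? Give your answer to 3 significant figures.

≈ 7,230 birds

A = (67600 − 3080)/3080 = 20.94805
P(38) = 67600 / (1 + 20.94805·e^(−0.0242·38)) = 67600 / (1 + 20.94805·0.398678)
= 67600 / 9.35154 ≈ 7228.76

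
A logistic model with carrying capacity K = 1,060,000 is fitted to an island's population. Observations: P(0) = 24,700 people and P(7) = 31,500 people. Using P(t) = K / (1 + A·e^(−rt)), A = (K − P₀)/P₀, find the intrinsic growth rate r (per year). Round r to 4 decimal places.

A = (1060000 − 24700)/24700 = 41.91498
31500 = 1060000/(1 + 41.91498·e^(−r·7)) → e^(−7r) = (33.65079 − 1)/41.91498 = 0.778977
r = −ln(0.778977)/7 = 0.24977/7

r ≈ 0.0357 per year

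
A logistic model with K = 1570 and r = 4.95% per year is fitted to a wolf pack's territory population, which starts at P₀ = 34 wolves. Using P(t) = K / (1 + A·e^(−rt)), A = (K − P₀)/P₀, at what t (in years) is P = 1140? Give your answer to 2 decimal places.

t ≈ 96.68 years

A = (1570 − 34)/34 = 45.17647
1140 = 1570/(1 + 45.17647·e^(−0.0495t)) → 1 + 45.17647·e^(−0.0495t) = 1.37719
e^(−0.0495t) = 0.008349 → t = ln(119.77018)/0.0495 = 4.78557/0.0495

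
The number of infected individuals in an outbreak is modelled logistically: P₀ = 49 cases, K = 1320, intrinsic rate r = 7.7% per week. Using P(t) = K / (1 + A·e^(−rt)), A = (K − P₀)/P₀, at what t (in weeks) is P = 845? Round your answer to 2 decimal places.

t ≈ 49.76 weeks

A = (1320 − 49)/49 = 25.93878
845 = 1320/(1 + 25.93878·e^(−0.077t)) → 1 + 25.93878·e^(−0.077t) = 1.56213
e^(−0.077t) = 0.021671 → t = ln(46.14372)/0.077 = 3.83176/0.077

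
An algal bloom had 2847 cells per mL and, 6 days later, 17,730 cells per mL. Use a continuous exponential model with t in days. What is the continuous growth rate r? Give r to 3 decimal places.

17730 = 2847 · e^(r·6)
e^(6r) = 17730/2847 = 6.22761
r = ln(6.22761) / 6 = 1.82899 / 6

r ≈ 0.305 per day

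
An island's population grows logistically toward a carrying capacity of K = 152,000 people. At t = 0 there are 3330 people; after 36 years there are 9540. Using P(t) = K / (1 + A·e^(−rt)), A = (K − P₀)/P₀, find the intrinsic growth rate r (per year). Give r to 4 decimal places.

r ≈ 0.0304 per year

A = (152000 − 3330)/3330 = 44.64565
9540 = 152000/(1 + 44.64565·e^(−r·36)) → e^(−36r) = (15.93291 − 1)/44.64565 = 0.334476
r = −ln(0.334476)/36 = 1.09519/36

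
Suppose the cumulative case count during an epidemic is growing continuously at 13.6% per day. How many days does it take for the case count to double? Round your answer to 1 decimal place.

doubling time ≈ 5.1 days

doubling time = ln(2) / |r| = 0.69315 / 0.136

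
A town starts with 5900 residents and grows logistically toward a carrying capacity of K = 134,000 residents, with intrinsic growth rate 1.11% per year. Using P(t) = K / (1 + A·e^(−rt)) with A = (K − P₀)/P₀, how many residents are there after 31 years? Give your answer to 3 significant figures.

≈ 8,180 residents

A = (134000 − 5900)/5900 = 21.71186
P(31) = 134000 / (1 + 21.71186·e^(−0.0111·31)) = 134000 / (1 + 21.71186·0.708858)
= 134000 / 16.39063 ≈ 8175.4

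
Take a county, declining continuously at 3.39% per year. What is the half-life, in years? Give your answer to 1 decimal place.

half-life ≈ 20.4 years

half-life = ln(2) / |r| = 0.69315 / 0.0339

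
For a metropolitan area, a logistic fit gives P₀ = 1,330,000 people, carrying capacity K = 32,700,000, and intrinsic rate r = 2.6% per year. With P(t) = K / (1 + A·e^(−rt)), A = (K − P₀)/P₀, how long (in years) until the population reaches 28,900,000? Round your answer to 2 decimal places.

A = (32700000 − 1330000)/1330000 = 23.58647
28900000 = 32700000/(1 + 23.58647·e^(−0.026t)) → 1 + 23.58647·e^(−0.026t) = 1.13149
e^(−0.026t) = 0.005575 → t = ln(179.38128)/0.026 = 5.18951/0.026

t ≈ 199.60 years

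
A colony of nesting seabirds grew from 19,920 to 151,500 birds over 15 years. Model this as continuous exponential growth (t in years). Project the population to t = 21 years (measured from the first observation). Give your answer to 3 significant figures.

≈ 341,000 birds

r = ln(151500/19920) / 15 ≈ 0.135257 per year
P(21) = 19920 · e^(0.135257·21) = 19920 · 17.12271 ≈ 341084.48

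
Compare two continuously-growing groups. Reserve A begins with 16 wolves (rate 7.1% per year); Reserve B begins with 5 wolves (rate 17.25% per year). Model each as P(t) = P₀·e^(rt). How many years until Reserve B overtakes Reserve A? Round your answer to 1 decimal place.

16·e^(0.071t) = 5·e^(0.1725t)
16/5 = e^((0.1725 − 0.071)t) → ln(3.2) = 0.1015·t
t = 1.16315 / 0.1015

t ≈ 11.5 years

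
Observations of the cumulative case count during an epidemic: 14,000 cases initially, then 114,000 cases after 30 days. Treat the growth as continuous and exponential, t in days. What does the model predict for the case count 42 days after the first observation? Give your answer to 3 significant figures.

r = ln(114000/14000) / 30 ≈ 0.069905 per day
P(42) = 14000 · e^(0.069905·42) = 14000 · 18.84029 ≈ 263764.03

≈ 264,000 cases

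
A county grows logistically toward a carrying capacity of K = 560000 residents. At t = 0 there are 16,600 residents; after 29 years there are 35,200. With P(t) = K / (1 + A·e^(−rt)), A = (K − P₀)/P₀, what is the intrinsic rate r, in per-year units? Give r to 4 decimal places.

A = (560000 − 16600)/16600 = 32.73494
35200 = 560000/(1 + 32.73494·e^(−r·29)) → e^(−29r) = (15.90909 − 1)/32.73494 = 0.455449
r = −ln(0.455449)/29 = 0.78647/29

r ≈ 0.0271 per year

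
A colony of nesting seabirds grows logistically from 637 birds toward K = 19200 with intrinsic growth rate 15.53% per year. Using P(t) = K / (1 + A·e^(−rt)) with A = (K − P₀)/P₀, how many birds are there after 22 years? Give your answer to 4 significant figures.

≈ 9,813 birds

A = (19200 − 637)/637 = 29.14129
P(22) = 19200 / (1 + 29.14129·e^(−0.1553·22)) = 19200 / (1 + 29.14129·0.032824)
= 19200 / 1.95653 ≈ 9813.3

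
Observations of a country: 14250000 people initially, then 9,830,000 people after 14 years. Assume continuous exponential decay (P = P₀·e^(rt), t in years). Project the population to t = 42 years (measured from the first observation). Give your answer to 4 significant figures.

≈ 4,678,000 people

r = ln(9830000/14250000) / 14 ≈ -0.026523 per year
P(42) = 14250000 · e^(-0.026523·42) = 14250000 · 0.32826 ≈ 4677683.41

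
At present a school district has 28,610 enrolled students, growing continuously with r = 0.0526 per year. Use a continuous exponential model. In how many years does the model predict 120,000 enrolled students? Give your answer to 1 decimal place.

120000 = 28610 · e^(0.0526·t)
t = ln(120000/28610) / 0.0526 = ln(4.19434) / 0.0526 = 1.43374 / 0.0526

t ≈ 27.3 years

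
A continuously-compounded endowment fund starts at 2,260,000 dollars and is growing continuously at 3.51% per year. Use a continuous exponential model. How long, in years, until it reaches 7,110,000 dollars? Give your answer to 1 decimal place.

t ≈ 32.7 years

7110000 = 2260000 · e^(0.0351·t)
t = ln(7110000/2260000) / 0.0351 = ln(3.14602) / 0.0351 = 1.14614 / 0.0351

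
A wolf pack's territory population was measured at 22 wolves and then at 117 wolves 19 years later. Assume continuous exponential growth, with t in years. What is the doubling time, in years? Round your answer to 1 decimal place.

r = ln(117/22) / 19 = ln(5.31818) / 19 ≈ 0.087954 per year
doubling time = ln 2 / |r| = 0.69315 / 0.087954

doubling time ≈ 7.9 years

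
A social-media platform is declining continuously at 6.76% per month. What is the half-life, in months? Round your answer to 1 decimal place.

half-life = ln(2) / |r| = 0.69315 / 0.0676

half-life ≈ 10.3 months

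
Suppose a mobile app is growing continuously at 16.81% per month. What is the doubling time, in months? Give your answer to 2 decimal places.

doubling time = ln(2) / |r| = 0.69315 / 0.1681

doubling time ≈ 4.12 months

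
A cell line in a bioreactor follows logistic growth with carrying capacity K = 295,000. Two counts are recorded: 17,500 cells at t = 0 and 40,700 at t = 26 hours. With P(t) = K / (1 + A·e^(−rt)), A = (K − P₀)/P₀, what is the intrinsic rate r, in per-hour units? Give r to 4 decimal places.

r ≈ 0.0358 per hour

A = (295000 − 17500)/17500 = 15.85714
40700 = 295000/(1 + 15.85714·e^(−r·26)) → e^(−26r) = (7.24816 − 1)/15.85714 = 0.394028
r = −ln(0.394028)/26 = 0.93133/26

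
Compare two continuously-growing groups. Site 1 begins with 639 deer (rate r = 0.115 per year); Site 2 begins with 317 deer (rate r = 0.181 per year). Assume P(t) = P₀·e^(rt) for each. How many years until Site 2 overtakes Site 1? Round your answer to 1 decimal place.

t ≈ 10.6 years

639·e^(0.115t) = 317·e^(0.181t)
639/317 = e^((0.181 − 0.115)t) → ln(2.01577) = 0.066·t
t = 0.701 / 0.066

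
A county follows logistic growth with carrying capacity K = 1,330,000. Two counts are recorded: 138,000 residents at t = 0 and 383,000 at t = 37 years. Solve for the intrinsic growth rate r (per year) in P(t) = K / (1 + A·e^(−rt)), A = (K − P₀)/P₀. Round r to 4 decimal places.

A = (1330000 − 138000)/138000 = 8.63768
383000 = 1330000/(1 + 8.63768·e^(−r·37)) → e^(−37r) = (3.47258 − 1)/8.63768 = 0.286256
r = −ln(0.286256)/37 = 1.25087/37

r ≈ 0.0338 per year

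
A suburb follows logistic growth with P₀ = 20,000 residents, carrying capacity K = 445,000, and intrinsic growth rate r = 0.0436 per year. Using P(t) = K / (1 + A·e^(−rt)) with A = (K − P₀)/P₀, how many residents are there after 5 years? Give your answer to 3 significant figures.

A = (445000 − 20000)/20000 = 21.25
P(5) = 445000 / (1 + 21.25·e^(−0.0436·5)) = 445000 / (1 + 21.25·0.804125)
= 445000 / 18.08767 ≈ 24602.4

≈ 24,600 residents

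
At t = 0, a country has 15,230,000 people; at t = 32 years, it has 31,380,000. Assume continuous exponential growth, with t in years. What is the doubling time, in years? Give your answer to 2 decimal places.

r = ln(31380000/15230000) / 32 = ln(2.06041) / 32 ≈ 0.022591 per year
doubling time = ln 2 / |r| = 0.69315 / 0.022591

doubling time ≈ 30.68 years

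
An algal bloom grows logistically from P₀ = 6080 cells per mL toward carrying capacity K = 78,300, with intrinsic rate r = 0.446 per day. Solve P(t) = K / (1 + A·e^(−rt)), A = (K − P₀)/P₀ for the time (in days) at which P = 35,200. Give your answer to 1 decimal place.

A = (78300 − 6080)/6080 = 11.87829
35200 = 78300/(1 + 11.87829·e^(−0.446t)) → 1 + 11.87829·e^(−0.446t) = 2.22443
e^(−0.446t) = 0.103081 → t = ln(9.70106)/0.446 = 2.27224/0.446

t ≈ 5.1 days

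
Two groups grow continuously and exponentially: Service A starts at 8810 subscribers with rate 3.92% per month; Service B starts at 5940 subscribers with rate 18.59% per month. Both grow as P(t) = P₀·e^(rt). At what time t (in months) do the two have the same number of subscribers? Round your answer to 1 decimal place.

8810·e^(0.0392t) = 5940·e^(0.1859t)
8810/5940 = e^((0.1859 − 0.0392)t) → ln(1.48316) = 0.1467·t
t = 0.39418 / 0.1467

t ≈ 2.7 months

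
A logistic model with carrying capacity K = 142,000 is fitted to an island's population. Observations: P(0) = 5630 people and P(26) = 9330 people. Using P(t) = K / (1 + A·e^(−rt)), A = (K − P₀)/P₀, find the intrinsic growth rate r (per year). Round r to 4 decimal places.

A = (142000 − 5630)/5630 = 24.22202
9330 = 142000/(1 + 24.22202·e^(−r·26)) → e^(−26r) = (15.21972 − 1)/24.22202 = 0.587057
r = −ln(0.587057)/26 = 0.53263/26

r ≈ 0.0205 per year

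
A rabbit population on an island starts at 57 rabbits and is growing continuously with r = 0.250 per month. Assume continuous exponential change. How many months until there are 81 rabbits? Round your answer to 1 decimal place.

t ≈ 1.4 months

81 = 57 · e^(0.25·t)
t = ln(81/57) / 0.25 = ln(1.42105) / 0.25 = 0.3514 / 0.25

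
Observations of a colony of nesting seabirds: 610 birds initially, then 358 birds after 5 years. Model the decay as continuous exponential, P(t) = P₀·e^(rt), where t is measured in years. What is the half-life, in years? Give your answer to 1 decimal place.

r = ln(358/610) / 5 = ln(0.58689) / 5 ≈ -0.106585 per year
half-life = ln 2 / |r| = 0.69315 / 0.106585

half-life ≈ 6.5 years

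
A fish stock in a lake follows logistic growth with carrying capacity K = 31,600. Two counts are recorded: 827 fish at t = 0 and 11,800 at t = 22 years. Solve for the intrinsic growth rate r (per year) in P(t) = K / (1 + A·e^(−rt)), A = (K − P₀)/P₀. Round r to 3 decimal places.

A = (31600 − 827)/827 = 37.2104
11800 = 31600/(1 + 37.2104·e^(−r·22)) → e^(−22r) = (2.67797 − 1)/37.2104 = 0.045094
r = −ln(0.045094)/22 = 3.09901/22

r ≈ 0.141 per year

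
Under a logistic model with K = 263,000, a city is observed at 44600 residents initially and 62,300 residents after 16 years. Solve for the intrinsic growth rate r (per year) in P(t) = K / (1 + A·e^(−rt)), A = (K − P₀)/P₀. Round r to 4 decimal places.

A = (263000 − 44600)/44600 = 4.89686
62300 = 263000/(1 + 4.89686·e^(−r·16)) → e^(−16r) = (4.22151 − 1)/4.89686 = 0.657872
r = −ln(0.657872)/16 = 0.41874/16

r ≈ 0.0262 per year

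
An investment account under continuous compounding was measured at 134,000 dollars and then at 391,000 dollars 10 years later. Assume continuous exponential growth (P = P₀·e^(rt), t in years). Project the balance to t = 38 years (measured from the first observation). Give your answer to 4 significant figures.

≈ 7,841,000 dollars

r = ln(391000/134000) / 10 ≈ 0.107087 per year
P(38) = 134000 · e^(0.107087·38) = 134000 · 58.51584 ≈ 7841122.57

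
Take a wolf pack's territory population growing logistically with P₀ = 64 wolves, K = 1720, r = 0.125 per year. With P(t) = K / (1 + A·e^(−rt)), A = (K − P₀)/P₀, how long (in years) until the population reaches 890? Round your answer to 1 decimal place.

t ≈ 26.6 years

A = (1720 − 64)/64 = 25.875
890 = 1720/(1 + 25.875·e^(−0.125t)) → 1 + 25.875·e^(−0.125t) = 1.93258
e^(−0.125t) = 0.036042 → t = ln(27.74548)/0.125 = 3.32307/0.125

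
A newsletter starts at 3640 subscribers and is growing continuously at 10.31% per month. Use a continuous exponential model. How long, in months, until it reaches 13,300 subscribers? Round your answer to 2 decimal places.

13300 = 3640 · e^(0.1031·t)
t = ln(13300/3640) / 0.1031 = ln(3.65385) / 0.1031 = 1.29578 / 0.1031

t ≈ 12.57 months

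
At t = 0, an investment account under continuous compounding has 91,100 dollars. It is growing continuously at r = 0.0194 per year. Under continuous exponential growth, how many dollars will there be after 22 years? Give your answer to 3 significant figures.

P(22) = 91100 · e^(0.0194·22) = 91100 · e^(0.4268)
= 91100 · 1.53235 ≈ 139596.74

≈ 140,000 dollars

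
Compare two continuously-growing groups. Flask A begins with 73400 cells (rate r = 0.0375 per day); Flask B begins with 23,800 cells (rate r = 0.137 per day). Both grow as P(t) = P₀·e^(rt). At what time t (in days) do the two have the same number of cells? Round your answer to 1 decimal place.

73400·e^(0.0375t) = 23800·e^(0.137t)
73400/23800 = e^((0.137 − 0.0375)t) → ln(3.08403) = 0.0995·t
t = 1.12624 / 0.0995

t ≈ 11.3 days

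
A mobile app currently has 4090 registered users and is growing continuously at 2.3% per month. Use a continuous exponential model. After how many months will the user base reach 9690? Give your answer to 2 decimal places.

t ≈ 37.50 months

9690 = 4090 · e^(0.023·t)
t = ln(9690/4090) / 0.023 = ln(2.36919) / 0.023 = 0.86255 / 0.023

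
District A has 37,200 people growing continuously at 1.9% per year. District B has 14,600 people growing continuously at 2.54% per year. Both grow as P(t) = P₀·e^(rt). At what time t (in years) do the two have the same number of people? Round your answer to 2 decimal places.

37200·e^(0.019t) = 14600·e^(0.0254t)
37200/14600 = e^((0.0254 − 0.019)t) → ln(2.54795) = 0.0064·t
t = 0.93529 / 0.0064

t ≈ 146.14 years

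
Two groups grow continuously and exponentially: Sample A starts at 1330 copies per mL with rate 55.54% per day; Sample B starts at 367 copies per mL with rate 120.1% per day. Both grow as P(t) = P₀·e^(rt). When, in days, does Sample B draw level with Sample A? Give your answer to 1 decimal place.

t ≈ 2.0 days

1330·e^(0.5554t) = 367·e^(1.201t)
1330/367 = e^((1.201 − 0.5554)t) → ln(3.62398) = 0.6456·t
t = 1.28757 / 0.6456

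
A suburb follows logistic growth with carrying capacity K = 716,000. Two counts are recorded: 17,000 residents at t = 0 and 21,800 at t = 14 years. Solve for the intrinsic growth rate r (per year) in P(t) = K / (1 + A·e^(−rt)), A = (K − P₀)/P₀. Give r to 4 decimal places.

r ≈ 0.0183 per year

A = (716000 − 17000)/17000 = 41.11765
21800 = 716000/(1 + 41.11765·e^(−r·14)) → e^(−14r) = (32.84404 − 1)/41.11765 = 0.774462
r = −ln(0.774462)/14 = 0.25559/14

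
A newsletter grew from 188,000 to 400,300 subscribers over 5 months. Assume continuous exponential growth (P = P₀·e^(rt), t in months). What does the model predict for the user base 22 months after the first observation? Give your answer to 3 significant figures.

r = ln(400300/188000) / 5 ≈ 0.151154 per month
P(22) = 188000 · e^(0.151154·22) = 188000 · 27.81007 ≈ 5228292.89

≈ 5,230,000 subscribers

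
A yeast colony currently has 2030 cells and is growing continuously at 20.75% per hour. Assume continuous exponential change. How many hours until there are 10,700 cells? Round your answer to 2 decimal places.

t ≈ 8.01 hours

10700 = 2030 · e^(0.2075·t)
t = ln(10700/2030) / 0.2075 = ln(5.27094) / 0.2075 = 1.66221 / 0.2075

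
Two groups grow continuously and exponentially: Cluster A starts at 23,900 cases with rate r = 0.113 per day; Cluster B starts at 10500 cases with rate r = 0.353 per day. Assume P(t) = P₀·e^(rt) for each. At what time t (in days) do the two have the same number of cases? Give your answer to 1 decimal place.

t ≈ 3.4 days

23900·e^(0.113t) = 10500·e^(0.353t)
23900/10500 = e^((0.353 − 0.113)t) → ln(2.27619) = 0.24·t
t = 0.8225 / 0.24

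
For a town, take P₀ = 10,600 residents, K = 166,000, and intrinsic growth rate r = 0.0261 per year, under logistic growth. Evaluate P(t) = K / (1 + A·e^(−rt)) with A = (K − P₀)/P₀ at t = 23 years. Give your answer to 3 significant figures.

≈ 18,400 residents

A = (166000 − 10600)/10600 = 14.66038
P(23) = 166000 / (1 + 14.66038·e^(−0.0261·23)) = 166000 / (1 + 14.66038·0.548647)
= 166000 / 9.04337 ≈ 18355.98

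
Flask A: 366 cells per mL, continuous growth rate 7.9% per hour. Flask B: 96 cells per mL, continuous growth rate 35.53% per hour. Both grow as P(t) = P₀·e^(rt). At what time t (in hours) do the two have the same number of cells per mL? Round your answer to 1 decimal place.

t ≈ 4.8 hours

366·e^(0.079t) = 96·e^(0.3553t)
366/96 = e^((0.3553 − 0.079)t) → ln(3.8125) = 0.2763·t
t = 1.33829 / 0.2763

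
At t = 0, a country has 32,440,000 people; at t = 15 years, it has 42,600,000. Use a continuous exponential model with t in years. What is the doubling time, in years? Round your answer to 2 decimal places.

doubling time ≈ 38.16 years

r = ln(42600000/32440000) / 15 = ln(1.31319) / 15 ≈ 0.018164 per year
doubling time = ln 2 / |r| = 0.69315 / 0.018164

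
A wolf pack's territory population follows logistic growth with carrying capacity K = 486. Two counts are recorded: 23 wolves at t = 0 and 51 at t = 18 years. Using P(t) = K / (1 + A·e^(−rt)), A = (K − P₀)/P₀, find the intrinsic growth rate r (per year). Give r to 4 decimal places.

A = (486 − 23)/23 = 20.13043
51 = 486/(1 + 20.13043·e^(−r·18)) → e^(−18r) = (9.52941 − 1)/20.13043 = 0.423707
r = −ln(0.423707)/18 = 0.85871/18

r ≈ 0.0477 per year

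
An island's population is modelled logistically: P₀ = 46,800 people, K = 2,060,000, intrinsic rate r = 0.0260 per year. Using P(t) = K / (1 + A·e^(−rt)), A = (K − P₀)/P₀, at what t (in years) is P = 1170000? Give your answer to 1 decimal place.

A = (2060000 − 46800)/46800 = 43.01709
1170000 = 2060000/(1 + 43.01709·e^(−0.026t)) → 1 + 43.01709·e^(−0.026t) = 1.76068
e^(−0.026t) = 0.017683 → t = ln(56.55056)/0.026 = 4.03514/0.026

t ≈ 155.2 years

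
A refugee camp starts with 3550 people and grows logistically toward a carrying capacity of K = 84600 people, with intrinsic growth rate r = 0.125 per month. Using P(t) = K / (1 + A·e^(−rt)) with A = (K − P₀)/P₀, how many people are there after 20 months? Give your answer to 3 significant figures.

≈ 29,400 people

A = (84600 − 3550)/3550 = 22.83099
P(20) = 84600 / (1 + 22.83099·e^(−0.125·20)) = 84600 / (1 + 22.83099·0.082085)
= 84600 / 2.87408 ≈ 29435.49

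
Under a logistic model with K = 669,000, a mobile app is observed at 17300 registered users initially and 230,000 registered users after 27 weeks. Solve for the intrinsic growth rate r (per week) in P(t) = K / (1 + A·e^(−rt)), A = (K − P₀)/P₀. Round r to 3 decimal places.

r ≈ 0.110 per week

A = (669000 − 17300)/17300 = 37.67052
230000 = 669000/(1 + 37.67052·e^(−r·27)) → e^(−27r) = (2.9087 − 1)/37.67052 = 0.050668
r = −ln(0.050668)/27 = 2.98246/27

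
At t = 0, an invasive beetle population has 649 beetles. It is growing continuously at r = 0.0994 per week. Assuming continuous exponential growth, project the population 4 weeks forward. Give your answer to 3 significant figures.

P(4) = 649 · e^(0.0994·4) = 649 · e^(0.3976)
= 649 · 1.48825 ≈ 965.87

≈ 966 beetles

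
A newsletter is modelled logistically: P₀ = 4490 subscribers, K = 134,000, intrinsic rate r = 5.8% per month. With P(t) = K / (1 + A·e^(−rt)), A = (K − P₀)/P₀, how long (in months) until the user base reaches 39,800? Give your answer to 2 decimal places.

t ≈ 43.11 months

A = (134000 − 4490)/4490 = 28.8441
39800 = 134000/(1 + 28.8441·e^(−0.058t)) → 1 + 28.8441·e^(−0.058t) = 3.36683
e^(−0.058t) = 0.082056 → t = ln(12.18678)/0.058 = 2.50035/0.058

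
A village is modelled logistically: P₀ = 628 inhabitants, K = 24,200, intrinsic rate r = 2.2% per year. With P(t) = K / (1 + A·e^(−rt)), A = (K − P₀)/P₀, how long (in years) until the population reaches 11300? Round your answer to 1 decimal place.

t ≈ 158.8 years

A = (24200 − 628)/628 = 37.53503
11300 = 24200/(1 + 37.53503·e^(−0.022t)) → 1 + 37.53503·e^(−0.022t) = 2.14159
e^(−0.022t) = 0.030414 → t = ln(32.87952)/0.022 = 3.49285/0.022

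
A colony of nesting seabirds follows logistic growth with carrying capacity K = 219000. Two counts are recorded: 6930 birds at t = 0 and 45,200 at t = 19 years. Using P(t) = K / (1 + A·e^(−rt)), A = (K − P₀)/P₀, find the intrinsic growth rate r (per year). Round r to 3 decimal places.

r ≈ 0.109 per year

A = (219000 − 6930)/6930 = 30.60173
45200 = 219000/(1 + 30.60173·e^(−r·19)) → e^(−19r) = (4.84513 − 1)/30.60173 = 0.125651
r = −ln(0.125651)/19 = 2.07425/19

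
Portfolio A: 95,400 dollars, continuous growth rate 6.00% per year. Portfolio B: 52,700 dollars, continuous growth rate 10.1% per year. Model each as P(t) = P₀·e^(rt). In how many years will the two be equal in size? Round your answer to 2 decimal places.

t ≈ 14.47 years

95400·e^(0.06t) = 52700·e^(0.101t)
95400/52700 = e^((0.101 − 0.06)t) → ln(1.81025) = 0.041·t
t = 0.59346 / 0.041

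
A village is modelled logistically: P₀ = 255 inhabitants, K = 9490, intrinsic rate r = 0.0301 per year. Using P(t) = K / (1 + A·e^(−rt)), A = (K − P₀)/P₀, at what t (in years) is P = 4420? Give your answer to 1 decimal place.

A = (9490 − 255)/255 = 36.21569
4420 = 9490/(1 + 36.21569·e^(−0.0301t)) → 1 + 36.21569·e^(−0.0301t) = 2.14706
e^(−0.0301t) = 0.031673 → t = ln(31.57265)/0.0301 = 3.45229/0.0301

t ≈ 114.7 years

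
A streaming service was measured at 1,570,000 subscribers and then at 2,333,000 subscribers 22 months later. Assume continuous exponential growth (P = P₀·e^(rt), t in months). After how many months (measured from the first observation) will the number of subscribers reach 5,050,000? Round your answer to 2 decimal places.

r = ln(2333000/1570000) / 22 ≈ 0.018004 per month
t = ln(5050000/1570000) / r = 1.16831 / 0.018004 ≈ 64.893

t ≈ 64.89 months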